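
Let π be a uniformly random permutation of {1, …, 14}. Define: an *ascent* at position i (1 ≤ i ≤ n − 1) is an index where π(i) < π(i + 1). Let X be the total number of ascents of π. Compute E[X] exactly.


Write X = Σ X_I over i = 1, …, 13, with X_I the indicator of one ascent.
There are 13 indicators.
For each fixed i, the pair (π(i), π(i+1)) is a uniformly random ordered pair of distinct values from {1, …, 14}; by symmetry P[π(i) < π(i+1)] = 1/2.
By linearity: E[X] = 13 · (1/2) = (14 − 1) · (1/2) = 13/2 ≈ 6.50000.

E[X] = 13/2 = 6.50000.


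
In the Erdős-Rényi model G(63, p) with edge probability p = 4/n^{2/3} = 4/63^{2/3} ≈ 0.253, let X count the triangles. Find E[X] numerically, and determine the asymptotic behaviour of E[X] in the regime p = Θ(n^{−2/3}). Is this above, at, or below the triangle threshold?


Number of potential triangles: C(63, 3) = 39711.
Each occurs with probability p³ ≈ (0.253)³ ≈ 1.61250e-02.
By linearity: E[X] = C(63, 3)·p³ ≈ 39711 · 1.61250e-02 ≈ 640.339.
Since α = 2/3 < 1, p = c/n^{2/3} ≫ 1/n is above the triangle threshold p ~ 1/n. Asymptotically E[X] ~ (c³/6)·n^{3(1−α)} = (4³/6)·n^{1} → ∞; triangles are abundant w.h.p.

E[X] ≈ 640.339; in regime p = Θ(1/n^{2/3}) E[X] diverges (above the triangle threshold p ~ 1/n).


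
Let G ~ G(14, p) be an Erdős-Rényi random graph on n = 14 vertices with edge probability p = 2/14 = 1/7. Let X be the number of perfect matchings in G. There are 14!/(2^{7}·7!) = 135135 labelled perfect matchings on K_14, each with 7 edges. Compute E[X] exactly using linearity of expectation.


K_14 has 14!/(2^{7}·7!) = 135135 labelled perfect matchings.
For each such perfect matching H, let X_H = 1 if all 7 edges of H are present in G. Then P[X_H = 1] = p^{7} = (1/7)^{7} = 1/823543.
Summing the indicators: E[X] = Σ_H E[X_H] = 135135 · p^{7} = 135135 · 1/823543 = 19305/117649.
Numerically: E[X] ≈ 0.16409.

E[X] = 135135 · (1/7)^{7} = 19305/117649 ≈ 0.16409.


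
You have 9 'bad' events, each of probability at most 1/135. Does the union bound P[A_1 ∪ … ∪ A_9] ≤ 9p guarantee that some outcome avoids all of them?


Union bound: P[∪_{i=1}^{9} A_i] ≤ Σ_i P[A_i] ≤ 9·p = 9·(1/135) = 1/15.
Numerically: 1/15 ≈ 0.066667.
Is 1/15 < 1? YES.
Since P[∪ A_i] ≤ 1/15 < 1, the complement has P[∩ A_i^c] ≥ 1 − 1/15 = 14/15 > 0, so some outcome avoids every A_i.

9·p = 1/15 ≈ 0.066667; existence CERTIFIED by the union bound.


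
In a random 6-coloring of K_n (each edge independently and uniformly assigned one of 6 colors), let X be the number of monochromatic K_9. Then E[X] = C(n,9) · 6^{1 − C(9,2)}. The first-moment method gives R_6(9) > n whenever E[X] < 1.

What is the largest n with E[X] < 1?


We need C(n, 9) · 6^{1 − 36} < 1, i.e. C(n, 9) < 6^{36 − 1} = 1719070799748422591028658176.
Check values of n near the boundary:
  n = 4403: C(4403, 9) = 1699894433046281918452233150; 1699894433046281918452233150 < 1719070799748422591028658176? YES
  n = 4404: C(4404, 9) = 1703375445537161676647015880; 1703375445537161676647015880 < 1719070799748422591028658176? YES
  n = 4405: C(4405, 9) = 1706862792900636302463627150; 1706862792900636302463627150 < 1719070799748422591028658176? YES
  n = 4406: C(4406, 9) = 1710356485221788389505285700; 1710356485221788389505285700 < 1719070799748422591028658176? YES
  n = 4407: C(4407, 9) = 1713856532599459170657070050; 1713856532599459170657070050 < 1719070799748422591028658176? YES
  n = 4408: C(4408, 9) = 1717362945146264156457459600; 1717362945146264156457459600 < 1719070799748422591028658176? YES
  n = 4409: C(4409, 9) = 1720875732988608787686577131; 1720875732988608787686577131 < 1719070799748422591028658176? NO
The largest n with C(n, 9) < 1719070799748422591028658176 is n = 4408 (where E[X] = 35778394690547169926197075/35813974994758803979763712 ≈ 0.9990). Hence R_6(9) > 4408, i.e. R_6(9) ≥ 4409.

Largest n = 4408; hence R_6(9) > 4408.


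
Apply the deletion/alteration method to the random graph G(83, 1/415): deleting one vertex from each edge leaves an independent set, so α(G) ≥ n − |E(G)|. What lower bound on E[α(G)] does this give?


E[|E(G)|] = C(83, 2)·p = 3403 · (1/415) = 41/5.
E[α(G)] ≥ n − E[|E(G)|] = 83 − 41/5 = 374/5.
Numerically: ≈ 74.8000.
(This is only a lower bound; the true E[α(G)] may be larger.)

E[α(G)] ≥ 374/5 ≈ 74.8000.


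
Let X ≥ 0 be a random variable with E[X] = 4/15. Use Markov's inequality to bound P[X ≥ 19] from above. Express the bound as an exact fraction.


μ = E[X] = 4/15, a = 19.
Markov: P[X ≥ 19] ≤ μ/a = (4/15)/19 = 4/285.
Numerically: ≈ 0.014035.
(Since a = 19 > μ = 0.266667, the bound 4/285 is < 1 and informative.)

P[X ≥ 19] ≤ 4/285 ≈ 0.014035.


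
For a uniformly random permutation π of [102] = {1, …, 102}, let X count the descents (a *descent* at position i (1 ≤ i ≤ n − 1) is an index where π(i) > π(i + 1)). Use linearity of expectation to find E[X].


Write X = Σ X_I over i = 1, …, 101, with X_I the indicator of one descent.
There are 101 indicators.
For each fixed i, the pair (π(i), π(i+1)) is a uniformly random ordered pair of distinct values from {1, …, 102}; by symmetry P[π(i) > π(i+1)] = 1/2.
By linearity: E[X] = 101 · (1/2) = (102 − 1) · (1/2) = 101/2 ≈ 50.500.

E[X] = 101/2 = 50.500.


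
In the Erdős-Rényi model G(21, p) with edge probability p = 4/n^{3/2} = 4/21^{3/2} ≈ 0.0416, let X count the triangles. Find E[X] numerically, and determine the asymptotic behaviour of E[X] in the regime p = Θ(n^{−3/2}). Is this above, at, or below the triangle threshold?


Number of potential triangles: C(21, 3) = 1330.
Each occurs with probability p³ ≈ (0.0416)³ ≈ 7.18114e-05.
By linearity: E[X] = C(21, 3)·p³ ≈ 1330 · 7.18114e-05 ≈ 0.096.
Since α = 3/2 > 1, p = c/n^{3/2} = o(1/n) is below the triangle threshold p ~ 1/n. Asymptotically E[X] ~ (c³/6)·n^{3(1−α)} = (4³/6)·n^{-1.5} → 0, so by Markov's inequality G has no triangles w.h.p.

E[X] ≈ 0.096; in regime p = Θ(1/n^{3/2}) E[X] tends to 0 (below the triangle threshold p ~ 1/n).


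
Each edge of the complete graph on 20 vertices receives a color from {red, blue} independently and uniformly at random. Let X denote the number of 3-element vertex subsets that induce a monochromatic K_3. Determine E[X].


Let X = Σ_S X_S over the C(20, 3) = 1140 subsets S of size 3, where X_S = 1 if the K_3 on S is monochromatic.
For a fixed S, the K_3 on S has C(3, 2) = 3 edges. P[all 3 edges red] = (1/2)^3, and likewise for blue, so P[monochromatic] = 2·(1/2)^3 = 2^{1 − 3} = 1/4.
Summing: E[X] = C(20, 3) · 2^{1 − 3} = 1140 · 1/4 = 285.
Numerically: E[X] ≈ 285.00000.

E[X] = C(20,3)·2^(1−C(3,2)) = 285 ≈ 285.00000.


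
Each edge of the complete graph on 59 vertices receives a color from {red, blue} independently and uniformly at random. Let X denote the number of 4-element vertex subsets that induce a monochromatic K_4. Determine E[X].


Let X = Σ_S X_S over the C(59, 4) = 455126 subsets S of size 4, where X_S = 1 if the K_4 on S is monochromatic.
For a fixed S, the K_4 on S has C(4, 2) = 6 edges. P[all 6 edges red] = (1/2)^6, and likewise for blue, so P[monochromatic] = 2·(1/2)^6 = 2^{1 − 6} = 1/32.
By linearity: E[X] = C(59, 4) · 2^{1 − 6} = 455126 · 1/32 = 227563/16.
Numerically: E[X] ≈ 14222.687500.

E[X] = C(59,4)·2^(1−C(4,2)) = 227563/16 ≈ 14222.687500.


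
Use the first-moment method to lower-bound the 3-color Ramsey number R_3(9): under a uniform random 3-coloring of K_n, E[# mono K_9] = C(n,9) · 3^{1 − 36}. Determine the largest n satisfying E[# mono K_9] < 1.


We need C(n, 9) · 3^{1 − 36} < 1, i.e. C(n, 9) < 3^{36 − 1} = 50031545098999707.
Check values of n near the boundary:
  n = 299: C(299, 9) = 46610674441390059; 46610674441390059 < 50031545098999707? YES
  n = 300: C(300, 9) = 48052241692154700; 48052241692154700 < 50031545098999707? YES
  n = 301: C(301, 9) = 49533303936090975; 49533303936090975 < 50031545098999707? YES
  n = 302: C(302, 9) = 51054804739588650; 51054804739588650 < 50031545098999707? NO
The largest n with C(n, 9) < 50031545098999707 is n = 301 (where E[X] = 16511101312030325/16677181699666569 ≈ 0.99004). Hence R_3(9) > 301, i.e. R_3(9) ≥ 302.

Largest n = 301; hence R_3(9) > 301.


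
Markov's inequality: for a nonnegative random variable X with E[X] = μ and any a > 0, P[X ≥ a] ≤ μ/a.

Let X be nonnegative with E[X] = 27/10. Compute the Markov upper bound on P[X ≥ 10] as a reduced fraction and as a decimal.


μ = E[X] = 27/10, a = 10.
Markov: P[X ≥ 10] ≤ μ/a = (27/10)/10 = 27/100.
Numerically: ≈ 0.2700.
(Since a = 10 > μ = 2.7000, the bound 27/100 is < 1 and informative.)

P[X ≥ 10] ≤ 27/100 ≈ 0.2700.


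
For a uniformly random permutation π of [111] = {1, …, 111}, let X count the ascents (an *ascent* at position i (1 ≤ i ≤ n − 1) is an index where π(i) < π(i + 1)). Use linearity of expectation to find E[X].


Write X = Σ X_I over i = 1, …, 110, with X_I the indicator of one ascent.
There are 110 indicators.
For each fixed i, the pair (π(i), π(i+1)) is a uniformly random ordered pair of distinct values from {1, …, 111}; by symmetry P[π(i) < π(i+1)] = 1/2.
By linearity: E[X] = 110 · (1/2) = (111 − 1) · (1/2) = 55 ≈ 55.000000.

E[X] = 55 = 55.000000.


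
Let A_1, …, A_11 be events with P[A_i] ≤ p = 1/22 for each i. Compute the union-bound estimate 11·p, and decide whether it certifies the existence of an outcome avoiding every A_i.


Union bound: P[∪_{i=1}^{11} A_i] ≤ Σ_i P[A_i] ≤ 11·p = 11·(1/22) = 1/2.
Numerically: 1/2 ≈ 0.50000.
Is 1/2 < 1? YES.
Since P[∪ A_i] ≤ 1/2 < 1, the complement has P[∩ A_i^c] ≥ 1 − 1/2 = 1/2 > 0, so some outcome avoids every A_i.

11·p = 1/2 ≈ 0.50000; existence CERTIFIED by the union bound.


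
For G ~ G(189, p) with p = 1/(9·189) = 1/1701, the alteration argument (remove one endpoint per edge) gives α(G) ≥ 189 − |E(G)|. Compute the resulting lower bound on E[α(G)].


E[|E(G)|] = C(189, 2)·p = 17766 · (1/1701) = 94/9.
E[α(G)] ≥ n − E[|E(G)|] = 189 − 94/9 = 1607/9.
Numerically: ≈ 178.5556.
(This is only a lower bound; the true E[α(G)] may be larger.)

E[α(G)] ≥ 1607/9 ≈ 178.5556.


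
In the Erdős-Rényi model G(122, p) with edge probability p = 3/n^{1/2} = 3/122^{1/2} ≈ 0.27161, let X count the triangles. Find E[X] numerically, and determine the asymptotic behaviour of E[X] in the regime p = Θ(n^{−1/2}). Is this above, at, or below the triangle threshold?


Number of potential triangles: C(122, 3) = 295240.
Each occurs with probability p³ ≈ (0.27161)³ ≈ 2.0036600e-02.
By linearity: E[X] = C(122, 3)·p³ ≈ 295240 · 2.0036600e-02 ≈ 5915.60565.
Since α = 1/2 < 1, p = c/n^{1/2} ≫ 1/n is above the triangle threshold p ~ 1/n. Asymptotically E[X] ~ (c³/6)·n^{3(1−α)} = (3³/6)·n^{1.5} → ∞; triangles are abundant w.h.p.

E[X] ≈ 5915.60565; in regime p = Θ(1/n^{1/2}) E[X] diverges (above the triangle threshold p ~ 1/n).


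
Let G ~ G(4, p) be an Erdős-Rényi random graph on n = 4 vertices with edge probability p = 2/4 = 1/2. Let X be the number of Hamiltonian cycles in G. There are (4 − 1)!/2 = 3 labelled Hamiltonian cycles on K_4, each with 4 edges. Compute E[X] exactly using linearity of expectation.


K_4 has (4 − 1)!/2 = 3 labelled Hamiltonian cycles.
For each such Hamiltonian cycle H, let X_H = 1 if all 4 edges of H are present in G. Then P[X_H = 1] = p^{4} = (1/2)^{4} = 1/16.
Summing the indicators: E[X] = Σ_H E[X_H] = 3 · p^{4} = 3 · 1/16 = 3/16.
Numerically: E[X] ≈ 0.1875.

E[X] = 3 · (1/2)^{4} = 3/16 ≈ 0.1875.


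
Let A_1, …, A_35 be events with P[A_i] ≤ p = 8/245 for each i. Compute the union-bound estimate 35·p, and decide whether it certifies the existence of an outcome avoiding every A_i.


Union bound: P[∪_{i=1}^{35} A_i] ≤ Σ_i P[A_i] ≤ 35·p = 35·(8/245) = 8/7.
Numerically: 8/7 ≈ 1.143.
Is 8/7 < 1? NO.
Since the bound 8/7 is ≥ 1, the union bound is uninformative here; it does NOT by itself certify existence.

35·p = 8/7 ≈ 1.143; existence NOT certified by the union bound.


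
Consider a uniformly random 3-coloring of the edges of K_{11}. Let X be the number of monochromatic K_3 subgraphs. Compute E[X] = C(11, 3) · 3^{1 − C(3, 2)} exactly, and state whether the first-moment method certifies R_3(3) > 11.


E[X] = C(11, 3) · 3^{1 − 3} = 165 · 3^{−2} = 165/9.
As a reduced fraction: E[X] = 55/3 ≈ 18.3333333.
Is E[X] < 1? NO.
Since E[X] ≥ 1, the first-moment bound is inconclusive at n = 11; it does NOT by itself certify R_3(3) > 11.

E[X] = 55/3 ≈ 18.3333333; E[X] ≥ 1; first-moment method inconclusive here.


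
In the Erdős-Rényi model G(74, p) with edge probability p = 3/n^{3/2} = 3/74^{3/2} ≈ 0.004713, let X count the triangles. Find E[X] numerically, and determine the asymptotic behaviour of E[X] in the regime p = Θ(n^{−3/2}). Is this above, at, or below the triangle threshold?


Number of potential triangles: C(74, 3) = 64824.
Each occurs with probability p³ ≈ (0.004713)³ ≈ 1.046697e-07.
By linearity: E[X] = C(74, 3)·p³ ≈ 64824 · 1.046697e-07 ≈ 0.0068.
Since α = 3/2 > 1, p = c/n^{3/2} = o(1/n) is below the triangle threshold p ~ 1/n. Asymptotically E[X] ~ (c³/6)·n^{3(1−α)} = (3³/6)·n^{-1.5} → 0, so by Markov's inequality G has no triangles w.h.p.

E[X] ≈ 0.0068; in regime p = Θ(1/n^{3/2}) E[X] tends to 0 (below the triangle threshold p ~ 1/n).


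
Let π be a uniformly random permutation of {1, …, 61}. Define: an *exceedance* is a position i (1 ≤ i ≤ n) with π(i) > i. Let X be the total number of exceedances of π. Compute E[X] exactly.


Write X = Σ_{i=1}^{61} X_i, where X_i = 1_{π(i) > i}.
For each fixed i, π(i) is uniform over {1, …, 61} (marginal of a uniform permutation), so P[π(i) > i] = (n − i)/n. Summing: Σ_{i=1}^{61} (n − i)/n = (0 + 1 + … + 60)/61 = 61(61 − 1)/(2·61) = (61 − 1)/2.
Hence E[X] = Σ_{i=1}^{61} (61 − i)/61 = 30 ≈ 30.000.

E[X] = 30 = 30.000.


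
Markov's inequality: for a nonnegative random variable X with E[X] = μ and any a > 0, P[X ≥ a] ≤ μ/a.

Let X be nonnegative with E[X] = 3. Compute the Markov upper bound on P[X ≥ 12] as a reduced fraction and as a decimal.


μ = E[X] = 3, a = 12.
Markov: P[X ≥ 12] ≤ μ/a = (3)/12 = 1/4.
Numerically: ≈ 0.250000.
(Since a = 12 > μ = 3.000000, the bound 1/4 is < 1 and informative.)

P[X ≥ 12] ≤ 1/4 ≈ 0.250000.


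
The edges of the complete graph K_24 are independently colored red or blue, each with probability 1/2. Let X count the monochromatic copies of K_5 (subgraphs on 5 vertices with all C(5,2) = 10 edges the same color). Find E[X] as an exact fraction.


Let X = Σ_S X_S over the C(24, 5) = 42504 subsets S of size 5, where X_S = 1 if the K_5 on S is monochromatic.
For a fixed S, the K_5 on S has C(5, 2) = 10 edges. P[all 10 edges red] = (1/2)^10, and likewise for blue, so P[monochromatic] = 2·(1/2)^10 = 2^{1 − 10} = 1/512.
Summing: E[X] = C(24, 5) · 2^{1 − 10} = 42504 · 1/512 = 5313/64.
Numerically: E[X] ≈ 83.016.

E[X] = C(24,5)·2^(1−C(5,2)) = 5313/64 ≈ 83.016.


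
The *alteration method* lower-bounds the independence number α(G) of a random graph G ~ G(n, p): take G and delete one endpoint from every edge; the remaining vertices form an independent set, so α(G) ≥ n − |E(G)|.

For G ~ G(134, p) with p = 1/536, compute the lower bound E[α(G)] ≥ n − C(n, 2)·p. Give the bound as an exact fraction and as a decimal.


E[|E(G)|] = C(134, 2)·p = 8911 · (1/536) = 133/8.
E[α(G)] ≥ n − E[|E(G)|] = 134 − 133/8 = 939/8.
Numerically: ≈ 117.37500.
(This is only a lower bound; the true E[α(G)] may be larger.)

E[α(G)] ≥ 939/8 ≈ 117.37500.


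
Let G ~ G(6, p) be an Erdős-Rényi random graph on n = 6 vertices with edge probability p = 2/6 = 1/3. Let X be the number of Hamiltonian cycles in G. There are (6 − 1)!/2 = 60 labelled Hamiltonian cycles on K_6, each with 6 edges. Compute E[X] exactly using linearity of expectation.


K_6 has (6 − 1)!/2 = 60 labelled Hamiltonian cycles.
For each such Hamiltonian cycle H, let X_H = 1 if all 6 edges of H are present in G. Then P[X_H = 1] = p^{6} = (1/3)^{6} = 1/729.
By linearity: E[X] = Σ_H E[X_H] = 60 · p^{6} = 60 · 1/729 = 20/243.
Numerically: E[X] ≈ 0.0823045.

E[X] = 60 · (1/3)^{6} = 20/243 ≈ 0.0823045.


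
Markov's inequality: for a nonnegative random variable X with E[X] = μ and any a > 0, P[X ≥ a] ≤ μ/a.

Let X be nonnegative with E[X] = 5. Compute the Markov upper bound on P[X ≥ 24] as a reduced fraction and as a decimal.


μ = E[X] = 5, a = 24.
Markov: P[X ≥ 24] ≤ μ/a = (5)/24 = 5/24.
Numerically: ≈ 0.2083.
(Since a = 24 > μ = 5.0000, the bound 5/24 is < 1 and informative.)

P[X ≥ 24] ≤ 5/24 ≈ 0.2083.


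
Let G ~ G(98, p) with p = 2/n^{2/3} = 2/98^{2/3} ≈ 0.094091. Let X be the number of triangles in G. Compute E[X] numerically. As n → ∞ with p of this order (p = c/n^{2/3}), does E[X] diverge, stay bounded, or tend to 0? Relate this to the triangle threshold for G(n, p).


Number of potential triangles: C(98, 3) = 152096.
Each occurs with probability p³ ≈ (0.094091)³ ≈ 8.3298626e-04.
By linearity: E[X] = C(98, 3)·p³ ≈ 152096 · 8.3298626e-04 ≈ 126.69388.
Since α = 2/3 < 1, p = c/n^{2/3} ≫ 1/n is above the triangle threshold p ~ 1/n. Asymptotically E[X] ~ (c³/6)·n^{3(1−α)} = (2³/6)·n^{1} → ∞; triangles are abundant w.h.p.

E[X] ≈ 126.69388; in regime p = Θ(1/n^{2/3}) E[X] diverges (above the triangle threshold p ~ 1/n).


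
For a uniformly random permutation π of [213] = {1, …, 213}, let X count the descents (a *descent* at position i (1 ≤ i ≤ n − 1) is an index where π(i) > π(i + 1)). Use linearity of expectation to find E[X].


Write X = Σ X_I over i = 1, …, 212, with X_I the indicator of one descent.
There are 212 indicators.
For each fixed i, the pair (π(i), π(i+1)) is a uniformly random ordered pair of distinct values from {1, …, 213}; by symmetry P[π(i) > π(i+1)] = 1/2.
By linearity: E[X] = 212 · (1/2) = (213 − 1) · (1/2) = 106 ≈ 106.000.

E[X] = 106 = 106.000.


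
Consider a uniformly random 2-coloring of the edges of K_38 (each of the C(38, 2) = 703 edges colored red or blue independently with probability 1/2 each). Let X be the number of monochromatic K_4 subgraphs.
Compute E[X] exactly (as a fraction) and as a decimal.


Let X = Σ_S X_S over the C(38, 4) = 73815 subsets S of size 4, where X_S = 1 if the K_4 on S is monochromatic.
For a fixed S, the K_4 on S has C(4, 2) = 6 edges. P[all 6 edges red] = (1/2)^6, and likewise for blue, so P[monochromatic] = 2·(1/2)^6 = 2^{1 − 6} = 1/32.
By linearity: E[X] = C(38, 4) · 2^{1 − 6} = 73815 · 1/32 = 73815/32.
Numerically: E[X] ≈ 2306.7188.

E[X] = C(38,4)·2^(1−C(4,2)) = 73815/32 ≈ 2306.7188.


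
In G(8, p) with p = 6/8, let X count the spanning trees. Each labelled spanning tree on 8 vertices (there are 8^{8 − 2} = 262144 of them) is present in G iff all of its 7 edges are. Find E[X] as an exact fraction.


K_8 has 8^{8 − 2} = 262144 labelled spanning trees.
For each such spanning tree H, let X_H = 1 if all 7 edges of H are present in G. Then P[X_H = 1] = p^{7} = (3/4)^{7} = 2187/16384.
Summing the indicators: E[X] = Σ_H E[X_H] = 262144 · p^{7} = 262144 · 2187/16384 = 34992.
Numerically: E[X] ≈ 34992.

E[X] = 262144 · (3/4)^{7} = 34992 ≈ 34992.


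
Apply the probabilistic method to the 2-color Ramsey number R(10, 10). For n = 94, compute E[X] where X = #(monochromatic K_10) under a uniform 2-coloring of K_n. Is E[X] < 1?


E[X] = C(94, 10) · 2^{1 − 45} = 9041256841903 · 2^{−44} = 9041256841903/17592186044416.
As a reduced fraction: E[X] = 9041256841903/17592186044416 ≈ 0.514.
Is E[X] < 1? YES.
Since E[X] < 1, there exists a 2-coloring of K_{94} with no monochromatic K_10; hence R(10, 10) > 94.

E[X] = 9041256841903/17592186044416 ≈ 0.514; E[X] < 1, so R(10, 10) > 94.


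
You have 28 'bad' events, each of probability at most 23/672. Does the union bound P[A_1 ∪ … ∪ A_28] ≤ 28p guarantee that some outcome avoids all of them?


Union bound: P[∪_{i=1}^{28} A_i] ≤ Σ_i P[A_i] ≤ 28·p = 28·(23/672) = 23/24.
Numerically: 23/24 ≈ 0.95833.
Is 23/24 < 1? YES.
Since P[∪ A_i] ≤ 23/24 < 1, the complement has P[∩ A_i^c] ≥ 1 − 23/24 = 1/24 > 0, so some outcome avoids every A_i.

28·p = 23/24 ≈ 0.95833; existence CERTIFIED by the union bound.


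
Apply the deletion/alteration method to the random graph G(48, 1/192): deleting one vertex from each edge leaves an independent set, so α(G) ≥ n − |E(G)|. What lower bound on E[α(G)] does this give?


E[|E(G)|] = C(48, 2)·p = 1128 · (1/192) = 47/8.
E[α(G)] ≥ n − E[|E(G)|] = 48 − 47/8 = 337/8.
Numerically: ≈ 42.125.
(This is only a lower bound; the true E[α(G)] may be larger.)

E[α(G)] ≥ 337/8 ≈ 42.125.


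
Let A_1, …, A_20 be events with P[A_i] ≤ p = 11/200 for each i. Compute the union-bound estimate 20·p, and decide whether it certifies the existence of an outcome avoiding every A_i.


Union bound: P[∪_{i=1}^{20} A_i] ≤ Σ_i P[A_i] ≤ 20·p = 20·(11/200) = 11/10.
Numerically: 11/10 ≈ 1.100.
Is 11/10 < 1? NO.
Since the bound 11/10 is ≥ 1, the union bound is uninformative here; it does NOT by itself certify existence.

20·p = 11/10 ≈ 1.100; existence NOT certified by the union bound.


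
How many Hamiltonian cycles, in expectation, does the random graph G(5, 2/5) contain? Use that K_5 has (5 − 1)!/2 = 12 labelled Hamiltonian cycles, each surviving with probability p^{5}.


K_5 has (5 − 1)!/2 = 12 labelled Hamiltonian cycles.
For each such Hamiltonian cycle H, let X_H = 1 if all 5 edges of H are present in G. Then P[X_H = 1] = p^{5} = (2/5)^{5} = 32/3125.
By linearity: E[X] = Σ_H E[X_H] = 12 · p^{5} = 12 · 32/3125 = 384/3125.
Numerically: E[X] ≈ 0.1229.

E[X] = 12 · (2/5)^{5} = 384/3125 ≈ 0.1229.


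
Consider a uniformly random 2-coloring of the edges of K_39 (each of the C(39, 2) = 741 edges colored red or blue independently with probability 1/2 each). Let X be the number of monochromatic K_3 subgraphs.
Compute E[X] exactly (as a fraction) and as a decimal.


Let X = Σ_S X_S over the C(39, 3) = 9139 subsets S of size 3, where X_S = 1 if the K_3 on S is monochromatic.
For a fixed S, the K_3 on S has C(3, 2) = 3 edges. P[all 3 edges red] = (1/2)^3, and likewise for blue, so P[monochromatic] = 2·(1/2)^3 = 2^{1 − 3} = 1/4.
By linearity: E[X] = C(39, 3) · 2^{1 − 3} = 9139 · 1/4 = 9139/4.
Numerically: E[X] ≈ 2284.750.

E[X] = C(39,3)·2^(1−C(3,2)) = 9139/4 ≈ 2284.750.


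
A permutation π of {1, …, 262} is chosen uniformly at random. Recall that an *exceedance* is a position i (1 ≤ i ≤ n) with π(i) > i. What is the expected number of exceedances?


Write X = Σ_{i=1}^{262} X_i, where X_i = 1_{π(i) > i}.
For each fixed i, π(i) is uniform over {1, …, 262} (marginal of a uniform permutation), so P[π(i) > i] = (n − i)/n. Summing: Σ_{i=1}^{262} (n − i)/n = (0 + 1 + … + 261)/262 = 262(262 − 1)/(2·262) = (262 − 1)/2.
Hence E[X] = Σ_{i=1}^{262} (262 − i)/262 = 261/2 ≈ 130.50000.

E[X] = 261/2 = 130.50000.


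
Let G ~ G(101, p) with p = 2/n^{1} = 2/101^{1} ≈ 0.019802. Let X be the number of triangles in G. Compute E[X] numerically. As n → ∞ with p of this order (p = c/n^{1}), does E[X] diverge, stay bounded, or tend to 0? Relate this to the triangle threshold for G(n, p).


Number of potential triangles: C(101, 3) = 166650.
Each occurs with probability p³ ≈ (0.019802)³ ≈ 7.7647212e-06.
By linearity: E[X] = C(101, 3)·p³ ≈ 166650 · 7.7647212e-06 ≈ 1.29399.
Here α = 1, so p = 2/n is exactly at the triangle threshold p ~ 1/n. Asymptotically E[X] → c³/6 = 2³/6 = 4/3 ≈ 1.33333, a bounded constant. In this regime the triangle count is asymptotically Poisson(c³/6).

E[X] ≈ 1.29399; in regime p = Θ(1/n^{1}) E[X] stays bounded (at the triangle threshold p ~ 1/n).


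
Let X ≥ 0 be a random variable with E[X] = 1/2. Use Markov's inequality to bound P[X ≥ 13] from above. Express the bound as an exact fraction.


μ = E[X] = 1/2, a = 13.
Markov: P[X ≥ 13] ≤ μ/a = (1/2)/13 = 1/26.
Numerically: ≈ 0.0385.
(Since a = 13 > μ = 0.5000, the bound 1/26 is < 1 and informative.)

P[X ≥ 13] ≤ 1/26 ≈ 0.0385.


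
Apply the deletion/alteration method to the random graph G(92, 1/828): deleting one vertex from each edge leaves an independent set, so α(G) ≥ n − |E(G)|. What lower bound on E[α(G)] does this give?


E[|E(G)|] = C(92, 2)·p = 4186 · (1/828) = 91/18.
E[α(G)] ≥ n − E[|E(G)|] = 92 − 91/18 = 1565/18.
Numerically: ≈ 86.94444.
(This is only a lower bound; the true E[α(G)] may be larger.)

E[α(G)] ≥ 1565/18 ≈ 86.94444.


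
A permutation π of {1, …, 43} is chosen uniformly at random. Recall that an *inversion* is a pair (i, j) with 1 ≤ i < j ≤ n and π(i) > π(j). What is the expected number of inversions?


Write X = Σ X_I over the C(43, 2) = 903 pairs i < j, with X_I the indicator of one inversion.
There are 903 indicators.
For each fixed pair i < j, the values π(i) and π(j) are two distinct elements of {1, …, 43} in uniformly random order; by symmetry P[π(i) > π(j)] = 1/2.
By linearity: E[X] = 903 · (1/2) = C(43, 2) · (1/2) = 903/2 = 903/2 ≈ 451.50000.

E[X] = 903/2 = 451.50000.


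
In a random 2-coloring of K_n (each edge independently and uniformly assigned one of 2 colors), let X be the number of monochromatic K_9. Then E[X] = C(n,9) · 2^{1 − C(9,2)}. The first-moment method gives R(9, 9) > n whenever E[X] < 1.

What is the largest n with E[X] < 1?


We need C(n, 9) · 2^{1 − 36} < 1, i.e. C(n, 9) < 2^{36 − 1} = 34359738368.
Check values of n near the boundary:
  n = 60: C(60, 9) = 14783142660; 14783142660 < 34359738368? YES
  n = 61: C(61, 9) = 17341763505; 17341763505 < 34359738368? YES
  n = 62: C(62, 9) = 20286591270; 20286591270 < 34359738368? YES
  n = 63: C(63, 9) = 23667689815; 23667689815 < 34359738368? YES
  n = 64: C(64, 9) = 27540584512; 27540584512 < 34359738368? YES
  n = 65: C(65, 9) = 31966749880; 31966749880 < 34359738368? YES
  n = 66: C(66, 9) = 37014131440; 37014131440 < 34359738368? NO
  n = 67: C(67, 9) = 42757703560; 42757703560 < 34359738368? NO
  n = 68: C(68, 9) = 49280065120; 49280065120 < 34359738368? NO
The largest n with C(n, 9) < 34359738368 is n = 65 (where E[X] = 3995843735/4294967296 ≈ 0.9303549). Hence R(9, 9) > 65, i.e. R(9, 9) ≥ 66.

Largest n = 65; hence R(9, 9) > 65.


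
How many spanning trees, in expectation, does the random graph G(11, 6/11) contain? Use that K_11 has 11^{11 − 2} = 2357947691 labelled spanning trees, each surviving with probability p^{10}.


K_11 has 11^{11 − 2} = 2357947691 labelled spanning trees.
For each such spanning tree H, let X_H = 1 if all 10 edges of H are present in G. Then P[X_H = 1] = p^{10} = (6/11)^{10} = 60466176/25937424601.
Summing the indicators: E[X] = Σ_H E[X_H] = 2357947691 · p^{10} = 2357947691 · 60466176/25937424601 = 60466176/11.
Numerically: E[X] ≈ 5.49693e+06.

E[X] = 2357947691 · (6/11)^{10} = 60466176/11 ≈ 5.49693e+06.


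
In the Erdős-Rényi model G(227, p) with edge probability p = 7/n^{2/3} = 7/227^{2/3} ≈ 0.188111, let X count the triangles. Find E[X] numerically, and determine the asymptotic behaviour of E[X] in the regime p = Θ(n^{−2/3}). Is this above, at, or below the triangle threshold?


Number of potential triangles: C(227, 3) = 1923825.
Each occurs with probability p³ ≈ (0.188111)³ ≈ 6.65644588e-03.
By linearity: E[X] = C(227, 3)·p³ ≈ 1923825 · 6.65644588e-03 ≈ 12805.837004.
Since α = 2/3 < 1, p = c/n^{2/3} ≫ 1/n is above the triangle threshold p ~ 1/n. Asymptotically E[X] ~ (c³/6)·n^{3(1−α)} = (7³/6)·n^{1} → ∞; triangles are abundant w.h.p.

E[X] ≈ 12805.837004; in regime p = Θ(1/n^{2/3}) E[X] diverges (above the triangle threshold p ~ 1/n).


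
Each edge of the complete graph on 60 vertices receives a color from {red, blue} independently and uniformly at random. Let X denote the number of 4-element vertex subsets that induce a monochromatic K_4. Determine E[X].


Let X = Σ_S X_S over the C(60, 4) = 487635 subsets S of size 4, where X_S = 1 if the K_4 on S is monochromatic.
For a fixed S, the K_4 on S has C(4, 2) = 6 edges. P[all 6 edges red] = (1/2)^6, and likewise for blue, so P[monochromatic] = 2·(1/2)^6 = 2^{1 − 6} = 1/32.
Summing: E[X] = C(60, 4) · 2^{1 − 6} = 487635 · 1/32 = 487635/32.
Numerically: E[X] ≈ 15238.59375.

E[X] = C(60,4)·2^(1−C(4,2)) = 487635/32 ≈ 15238.59375.


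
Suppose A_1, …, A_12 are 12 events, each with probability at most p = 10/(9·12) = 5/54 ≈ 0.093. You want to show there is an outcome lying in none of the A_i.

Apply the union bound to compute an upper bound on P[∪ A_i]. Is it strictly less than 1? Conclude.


Union bound: P[∪_{i=1}^{12} A_i] ≤ Σ_i P[A_i] ≤ 12·p = 12·(5/54) = 10/9.
Numerically: 10/9 ≈ 1.111.
Is 10/9 < 1? NO.
Since the bound 10/9 is ≥ 1, the union bound is uninformative here; it does NOT by itself certify existence.

12·p = 10/9 ≈ 1.111; existence NOT certified by the union bound.


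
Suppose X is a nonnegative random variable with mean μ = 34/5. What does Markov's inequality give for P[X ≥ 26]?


μ = E[X] = 34/5, a = 26.
Markov: P[X ≥ 26] ≤ μ/a = (34/5)/26 = 17/65.
Numerically: ≈ 0.2615.
(Since a = 26 > μ = 6.8000, the bound 17/65 is < 1 and informative.)

P[X ≥ 26] ≤ 17/65 ≈ 0.2615.


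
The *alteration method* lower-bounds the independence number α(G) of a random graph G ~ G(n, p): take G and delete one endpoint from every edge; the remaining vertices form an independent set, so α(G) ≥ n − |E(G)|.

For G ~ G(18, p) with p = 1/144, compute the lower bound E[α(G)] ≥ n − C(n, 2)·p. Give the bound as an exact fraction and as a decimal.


E[|E(G)|] = C(18, 2)·p = 153 · (1/144) = 17/16.
E[α(G)] ≥ n − E[|E(G)|] = 18 − 17/16 = 271/16.
Numerically: ≈ 16.938.
(This is only a lower bound; the true E[α(G)] may be larger.)

E[α(G)] ≥ 271/16 ≈ 16.938.


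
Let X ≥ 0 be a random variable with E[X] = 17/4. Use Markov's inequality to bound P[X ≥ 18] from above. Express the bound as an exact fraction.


μ = E[X] = 17/4, a = 18.
Markov: P[X ≥ 18] ≤ μ/a = (17/4)/18 = 17/72.
Numerically: ≈ 0.236111.
(Since a = 18 > μ = 4.250000, the bound 17/72 is < 1 and informative.)

P[X ≥ 18] ≤ 17/72 ≈ 0.236111.


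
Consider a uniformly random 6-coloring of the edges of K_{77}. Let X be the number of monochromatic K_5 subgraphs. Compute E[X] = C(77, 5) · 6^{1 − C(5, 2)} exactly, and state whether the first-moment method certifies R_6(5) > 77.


E[X] = C(77, 5) · 6^{1 − 10} = 19757815 · 6^{−9} = 19757815/10077696.
As a reduced fraction: E[X] = 19757815/10077696 ≈ 1.96055.
Is E[X] < 1? NO.
Since E[X] ≥ 1, the first-moment bound is inconclusive at n = 77; it does NOT by itself certify R_6(5) > 77.

E[X] = 19757815/10077696 ≈ 1.96055; E[X] ≥ 1; first-moment method inconclusive here.


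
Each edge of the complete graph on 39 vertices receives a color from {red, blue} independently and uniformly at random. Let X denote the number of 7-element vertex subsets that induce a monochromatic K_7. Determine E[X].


Let X = Σ_S X_S over the C(39, 7) = 15380937 subsets S of size 7, where X_S = 1 if the K_7 on S is monochromatic.
For a fixed S, the K_7 on S has C(7, 2) = 21 edges. P[all 21 edges red] = (1/2)^21, and likewise for blue, so P[monochromatic] = 2·(1/2)^21 = 2^{1 − 21} = 1/1048576.
Summing: E[X] = C(39, 7) · 2^{1 − 21} = 15380937 · 1/1048576 = 15380937/1048576.
Numerically: E[X] ≈ 14.6684.

E[X] = C(39,7)·2^(1−C(7,2)) = 15380937/1048576 ≈ 14.6684.


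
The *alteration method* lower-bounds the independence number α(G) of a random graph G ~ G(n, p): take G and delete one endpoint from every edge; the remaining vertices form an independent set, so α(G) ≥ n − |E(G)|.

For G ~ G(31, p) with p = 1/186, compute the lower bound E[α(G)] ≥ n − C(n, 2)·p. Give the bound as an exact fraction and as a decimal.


E[|E(G)|] = C(31, 2)·p = 465 · (1/186) = 5/2.
E[α(G)] ≥ n − E[|E(G)|] = 31 − 5/2 = 57/2.
Numerically: ≈ 28.50000.
(This is only a lower bound; the true E[α(G)] may be larger.)

E[α(G)] ≥ 57/2 ≈ 28.50000.


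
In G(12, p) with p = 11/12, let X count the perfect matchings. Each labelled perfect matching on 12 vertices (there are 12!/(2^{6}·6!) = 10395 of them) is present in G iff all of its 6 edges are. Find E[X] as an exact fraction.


K_12 has 12!/(2^{6}·6!) = 10395 labelled perfect matchings.
For each such perfect matching H, let X_H = 1 if all 6 edges of H are present in G. Then P[X_H = 1] = p^{6} = (11/12)^{6} = 1771561/2985984.
By linearity: E[X] = Σ_H E[X_H] = 10395 · p^{6} = 10395 · 1771561/2985984 = 682050985/110592.
Numerically: E[X] ≈ 6167.27.

E[X] = 10395 · (11/12)^{6} = 682050985/110592 ≈ 6167.27.


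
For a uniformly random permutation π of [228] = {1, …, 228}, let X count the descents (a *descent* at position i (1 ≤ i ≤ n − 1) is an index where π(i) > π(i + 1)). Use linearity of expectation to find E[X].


Write X = Σ X_I over i = 1, …, 227, with X_I the indicator of one descent.
There are 227 indicators.
For each fixed i, the pair (π(i), π(i+1)) is a uniformly random ordered pair of distinct values from {1, …, 228}; by symmetry P[π(i) > π(i+1)] = 1/2.
By linearity: E[X] = 227 · (1/2) = (228 − 1) · (1/2) = 227/2 ≈ 113.500.

E[X] = 227/2 = 113.500.


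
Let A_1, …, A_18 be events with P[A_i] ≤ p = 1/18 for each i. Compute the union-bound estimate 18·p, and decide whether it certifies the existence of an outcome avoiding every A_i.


Union bound: P[∪_{i=1}^{18} A_i] ≤ Σ_i P[A_i] ≤ 18·p = 18·(1/18) = 1.
Numerically: 1 ≈ 1.000.
Is 1 < 1? NO.
Since the bound 1 is ≥ 1, the union bound is uninformative here; it does NOT by itself certify existence.

18·p = 1 ≈ 1.000; existence NOT certified by the union bound.


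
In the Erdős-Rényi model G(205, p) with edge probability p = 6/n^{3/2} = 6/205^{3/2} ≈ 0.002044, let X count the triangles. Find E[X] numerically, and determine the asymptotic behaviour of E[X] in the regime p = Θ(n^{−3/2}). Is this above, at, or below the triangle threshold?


Number of potential triangles: C(205, 3) = 1414910.
Each occurs with probability p³ ≈ (0.002044)³ ≈ 8.542036e-09.
By linearity: E[X] = C(205, 3)·p³ ≈ 1414910 · 8.542036e-09 ≈ 0.0121.
Since α = 3/2 > 1, p = c/n^{3/2} = o(1/n) is below the triangle threshold p ~ 1/n. Asymptotically E[X] ~ (c³/6)·n^{3(1−α)} = (6³/6)·n^{-1.5} → 0, so by Markov's inequality G has no triangles w.h.p.

E[X] ≈ 0.0121; in regime p = Θ(1/n^{3/2}) E[X] tends to 0 (below the triangle threshold p ~ 1/n).


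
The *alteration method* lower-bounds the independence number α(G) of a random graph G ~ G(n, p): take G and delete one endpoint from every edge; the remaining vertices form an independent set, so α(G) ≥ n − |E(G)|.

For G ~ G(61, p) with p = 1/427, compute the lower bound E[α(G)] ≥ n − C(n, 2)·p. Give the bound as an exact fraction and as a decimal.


E[|E(G)|] = C(61, 2)·p = 1830 · (1/427) = 30/7.
E[α(G)] ≥ n − E[|E(G)|] = 61 − 30/7 = 397/7.
Numerically: ≈ 56.71429.
(This is only a lower bound; the true E[α(G)] may be larger.)

E[α(G)] ≥ 397/7 ≈ 56.71429.


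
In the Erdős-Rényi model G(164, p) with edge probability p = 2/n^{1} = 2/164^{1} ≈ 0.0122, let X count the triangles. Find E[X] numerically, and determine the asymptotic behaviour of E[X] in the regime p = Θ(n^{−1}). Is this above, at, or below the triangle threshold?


Number of potential triangles: C(164, 3) = 721764.
Each occurs with probability p³ ≈ (0.0122)³ ≈ 1.81367e-06.
By linearity: E[X] = C(164, 3)·p³ ≈ 721764 · 1.81367e-06 ≈ 1.309.
Here α = 1, so p = 2/n is exactly at the triangle threshold p ~ 1/n. Asymptotically E[X] → c³/6 = 2³/6 = 4/3 ≈ 1.333, a bounded constant. In this regime the triangle count is asymptotically Poisson(c³/6).

E[X] ≈ 1.309; in regime p = Θ(1/n^{1}) E[X] stays bounded (at the triangle threshold p ~ 1/n).


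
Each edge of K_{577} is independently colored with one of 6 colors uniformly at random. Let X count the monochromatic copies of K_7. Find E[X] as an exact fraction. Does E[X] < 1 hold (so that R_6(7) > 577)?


E[X] = C(577, 7) · 6^{1 − 21} = 4073186129881440 · 6^{−20} = 4073186129881440/3656158440062976.
As a reduced fraction: E[X] = 42429022186265/38084983750656 ≈ 1.1141.
Is E[X] < 1? NO.
Since E[X] ≥ 1, the first-moment bound is inconclusive at n = 577; it does NOT by itself certify R_6(7) > 577.

E[X] = 42429022186265/38084983750656 ≈ 1.1141; E[X] ≥ 1; first-moment method inconclusive here.


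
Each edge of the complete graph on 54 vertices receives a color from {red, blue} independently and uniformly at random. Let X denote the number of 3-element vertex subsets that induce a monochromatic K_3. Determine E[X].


Let X = Σ_S X_S over the C(54, 3) = 24804 subsets S of size 3, where X_S = 1 if the K_3 on S is monochromatic.
For a fixed S, the K_3 on S has C(3, 2) = 3 edges. P[all 3 edges red] = (1/2)^3, and likewise for blue, so P[monochromatic] = 2·(1/2)^3 = 2^{1 − 3} = 1/4.
By linearity: E[X] = C(54, 3) · 2^{1 − 3} = 24804 · 1/4 = 6201.
Numerically: E[X] ≈ 6201.000000.

E[X] = C(54,3)·2^(1−C(3,2)) = 6201 ≈ 6201.000000.


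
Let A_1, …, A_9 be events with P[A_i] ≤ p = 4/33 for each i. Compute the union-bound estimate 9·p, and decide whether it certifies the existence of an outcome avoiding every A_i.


Union bound: P[∪_{i=1}^{9} A_i] ≤ Σ_i P[A_i] ≤ 9·p = 9·(4/33) = 12/11.
Numerically: 12/11 ≈ 1.091.
Is 12/11 < 1? NO.
Since the bound 12/11 is ≥ 1, the union bound is uninformative here; it does NOT by itself certify existence.

9·p = 12/11 ≈ 1.091; existence NOT certified by the union bound.


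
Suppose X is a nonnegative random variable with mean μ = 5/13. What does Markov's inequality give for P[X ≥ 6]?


μ = E[X] = 5/13, a = 6.
Markov: P[X ≥ 6] ≤ μ/a = (5/13)/6 = 5/78.
Numerically: ≈ 0.064.
(Since a = 6 > μ = 0.385, the bound 5/78 is < 1 and informative.)

P[X ≥ 6] ≤ 5/78 ≈ 0.064.


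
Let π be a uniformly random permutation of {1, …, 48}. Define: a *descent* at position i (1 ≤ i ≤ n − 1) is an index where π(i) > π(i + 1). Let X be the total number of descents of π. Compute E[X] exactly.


Write X = Σ X_I over i = 1, …, 47, with X_I the indicator of one descent.
There are 47 indicators.
For each fixed i, the pair (π(i), π(i+1)) is a uniformly random ordered pair of distinct values from {1, …, 48}; by symmetry P[π(i) > π(i+1)] = 1/2.
By linearity: E[X] = 47 · (1/2) = (48 − 1) · (1/2) = 47/2 ≈ 23.50000.

E[X] = 47/2 = 23.50000.


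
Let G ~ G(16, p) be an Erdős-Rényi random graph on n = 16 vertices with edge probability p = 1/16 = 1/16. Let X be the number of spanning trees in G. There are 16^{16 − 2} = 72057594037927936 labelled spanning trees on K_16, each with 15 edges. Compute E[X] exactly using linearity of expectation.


K_16 has 16^{16 − 2} = 72057594037927936 labelled spanning trees.
For each such spanning tree H, let X_H = 1 if all 15 edges of H are present in G. Then P[X_H = 1] = p^{15} = (1/16)^{15} = 1/1152921504606846976.
Summing the indicators: E[X] = Σ_H E[X_H] = 72057594037927936 · p^{15} = 72057594037927936 · 1/1152921504606846976 = 1/16.
Numerically: E[X] ≈ 0.0625.

E[X] = 72057594037927936 · (1/16)^{15} = 1/16 ≈ 0.0625.


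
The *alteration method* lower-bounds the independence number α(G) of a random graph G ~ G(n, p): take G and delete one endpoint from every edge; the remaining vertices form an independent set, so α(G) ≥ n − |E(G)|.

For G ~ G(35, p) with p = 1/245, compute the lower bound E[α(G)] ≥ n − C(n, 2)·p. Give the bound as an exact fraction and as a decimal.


E[|E(G)|] = C(35, 2)·p = 595 · (1/245) = 17/7.
E[α(G)] ≥ n − E[|E(G)|] = 35 − 17/7 = 228/7.
Numerically: ≈ 32.571429.
(This is only a lower bound; the true E[α(G)] may be larger.)

E[α(G)] ≥ 228/7 ≈ 32.571429.
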